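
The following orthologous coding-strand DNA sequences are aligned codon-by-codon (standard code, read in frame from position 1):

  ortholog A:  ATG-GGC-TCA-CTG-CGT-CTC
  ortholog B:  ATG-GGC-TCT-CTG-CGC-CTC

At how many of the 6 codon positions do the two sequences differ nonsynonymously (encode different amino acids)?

Codon 1: ATG Met / ATG Met — identical.
Codon 2: GGC Gly / GGC Gly — identical.
Codon 3: TCA Ser / TCT Ser — synonymous.
Codon 4: CTG Leu / CTG Leu — identical.
Codon 5: CGT Arg / CGC Arg — synonymous.
Codon 6: CTC Leu / CTC Leu — identical.
Nonsynonymous differences: 0.

0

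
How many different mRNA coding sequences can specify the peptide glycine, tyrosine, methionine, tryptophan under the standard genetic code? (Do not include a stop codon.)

Gly: 4 codons.
Tyr: 2 codons.
Met: 1 codon.
Trp: 1 codon.
4 × 2 × 1 × 1 = 8.

8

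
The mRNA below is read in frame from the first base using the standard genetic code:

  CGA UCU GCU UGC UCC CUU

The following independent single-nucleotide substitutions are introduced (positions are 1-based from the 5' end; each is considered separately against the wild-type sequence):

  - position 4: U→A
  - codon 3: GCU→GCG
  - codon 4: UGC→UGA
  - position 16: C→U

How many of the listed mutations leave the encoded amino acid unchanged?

1

Codon 2: UCU (Ser) → ACU (Thr) — missense.
Codon 3: GCU (Ala) → GCG (Ala) — synonymous.
Codon 4: UGC (Cys) → UGA (Stop) — nonsense.
Codon 6: CUU (Leu) → UUU (Phe) — missense.
Synonymous: 1 of 4.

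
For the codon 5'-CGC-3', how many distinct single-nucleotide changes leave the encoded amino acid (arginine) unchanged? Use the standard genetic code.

Position 1: none → 0 synonymous.
Position 2: none → 0 synonymous.
Position 3: CGU, CGA, CGG → 3 synonymous.
Total: 0 + 0 + 3 = 3.

3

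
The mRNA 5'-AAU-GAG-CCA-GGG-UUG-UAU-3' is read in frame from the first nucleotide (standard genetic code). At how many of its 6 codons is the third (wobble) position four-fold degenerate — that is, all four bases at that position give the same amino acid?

2

Codon 1 AAU (Asn): third position 2-fold.
Codon 2 GAG (Glu): third position 2-fold.
Codon 3 CCA (Pro): third position 4-fold.
Codon 4 GGG (Gly): third position 4-fold.
Codon 5 UUG (Leu): third position 2-fold.
Codon 6 UAU (Tyr): third position 2-fold.
Four-fold degenerate third positions: 2.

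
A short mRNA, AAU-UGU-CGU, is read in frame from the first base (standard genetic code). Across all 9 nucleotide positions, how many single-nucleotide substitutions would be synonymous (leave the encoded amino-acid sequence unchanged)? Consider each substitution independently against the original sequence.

5

Codon 1 (AAU, Asn): 1 synonymous substitution.
Codon 2 (UGU, Cys): 1 synonymous substitution.
Codon 3 (CGU, Arg): 3 synonymous substitutions.
Total: 1 + 1 + 3 = 5.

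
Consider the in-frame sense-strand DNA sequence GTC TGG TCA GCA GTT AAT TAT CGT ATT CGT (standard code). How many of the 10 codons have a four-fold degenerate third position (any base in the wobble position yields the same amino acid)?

6

Codon 1 GTC (Val): third position 4-fold.
Codon 2 TGG (Trp): third position 1-fold.
Codon 3 TCA (Ser): third position 4-fold.
Codon 4 GCA (Ala): third position 4-fold.
Codon 5 GTT (Val): third position 4-fold.
Codon 6 AAT (Asn): third position 2-fold.
Codon 7 TAT (Tyr): third position 2-fold.
Codon 8 CGT (Arg): third position 4-fold.
Codon 9 ATT (Ile): third position 3-fold.
Codon 10 CGT (Arg): third position 4-fold.
Four-fold degenerate third positions: 6.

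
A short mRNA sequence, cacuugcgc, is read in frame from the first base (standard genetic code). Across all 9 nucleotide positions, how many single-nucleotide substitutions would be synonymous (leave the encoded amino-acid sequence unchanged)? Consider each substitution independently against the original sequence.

6

Codon 1 (CAC, His): 1 synonymous substitution.
Codon 2 (UUG, Leu): 2 synonymous substitutions.
Codon 3 (CGC, Arg): 3 synonymous substitutions.
Total: 1 + 2 + 3 = 6.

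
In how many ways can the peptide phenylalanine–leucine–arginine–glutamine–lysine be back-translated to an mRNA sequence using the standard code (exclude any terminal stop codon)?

Phe: 2 codons.
Leu: 6 codons.
Arg: 6 codons.
Gln: 2 codons.
Lys: 2 codons.
2 × 6 × 6 × 2 × 2 = 288.

288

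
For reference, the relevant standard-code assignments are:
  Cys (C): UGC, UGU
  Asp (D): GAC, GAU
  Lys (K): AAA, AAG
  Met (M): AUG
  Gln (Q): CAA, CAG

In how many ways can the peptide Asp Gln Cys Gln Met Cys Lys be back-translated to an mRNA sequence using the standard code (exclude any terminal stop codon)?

64

Asp: 2 codons.
Gln: 2 codons.
Cys: 2 codons.
Gln: 2 codons.
Met: 1 codon.
Cys: 2 codons.
Lys: 2 codons.
2 × 2 × 2 × 2 × 1 × 2 × 2 = 64.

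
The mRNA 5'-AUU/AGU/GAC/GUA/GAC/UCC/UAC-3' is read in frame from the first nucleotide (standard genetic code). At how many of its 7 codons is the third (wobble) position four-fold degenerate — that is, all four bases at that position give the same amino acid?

Codon 1 AUU (Ile): third position 3-fold.
Codon 2 AGU (Ser): third position 2-fold.
Codon 3 GAC (Asp): third position 2-fold.
Codon 4 GUA (Val): third position 4-fold.
Codon 5 GAC (Asp): third position 2-fold.
Codon 6 UCC (Ser): third position 4-fold.
Codon 7 UAC (Tyr): third position 2-fold.
Four-fold degenerate third positions: 2.

2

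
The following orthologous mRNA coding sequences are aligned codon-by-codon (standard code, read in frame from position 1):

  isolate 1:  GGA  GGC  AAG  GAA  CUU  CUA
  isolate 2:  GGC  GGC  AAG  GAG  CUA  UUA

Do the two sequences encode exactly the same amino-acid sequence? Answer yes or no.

Codon 1: GGA Gly / GGC Gly — synonymous.
Codon 2: GGC Gly / GGC Gly — identical.
Codon 3: AAG Lys / AAG Lys — identical.
Codon 4: GAA Glu / GAG Glu — synonymous.
Codon 5: CUU Leu / CUA Leu — synonymous.
Codon 6: CUA Leu / UUA Leu — synonymous.
Nonsynonymous differences: 0 → same protein.

yes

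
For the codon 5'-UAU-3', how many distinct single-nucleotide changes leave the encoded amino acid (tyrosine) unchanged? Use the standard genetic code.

Position 1: none → 0 synonymous.
Position 2: none → 0 synonymous.
Position 3: UAC → 1 synonymous.
Total: 0 + 0 + 1 = 1.

1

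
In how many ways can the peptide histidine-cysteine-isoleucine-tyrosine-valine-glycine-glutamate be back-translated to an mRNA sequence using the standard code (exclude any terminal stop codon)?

768

His: 2 codons.
Cys: 2 codons.
Ile: 3 codons.
Tyr: 2 codons.
Val: 4 codons.
Gly: 4 codons.
Glu: 2 codons.
2 × 2 × 3 × 2 × 4 × 4 × 2 = 768.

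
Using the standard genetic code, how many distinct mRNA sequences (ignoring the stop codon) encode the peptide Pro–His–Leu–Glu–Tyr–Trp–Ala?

Pro: 4 codons.
His: 2 codons.
Leu: 6 codons.
Glu: 2 codons.
Tyr: 2 codons.
Trp: 1 codon.
Ala: 4 codons.
4 × 2 × 6 × 2 × 2 × 1 × 4 = 768.

768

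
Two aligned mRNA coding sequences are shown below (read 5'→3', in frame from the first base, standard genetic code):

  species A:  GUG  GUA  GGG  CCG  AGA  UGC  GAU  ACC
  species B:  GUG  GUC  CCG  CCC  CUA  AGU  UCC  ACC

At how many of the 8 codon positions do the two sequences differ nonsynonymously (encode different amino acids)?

Codon 1: GUG Val / GUG Val — identical.
Codon 2: GUA Val / GUC Val — synonymous.
Codon 3: GGG Gly / CCG Pro — nonsynonymous.
Codon 4: CCG Pro / CCC Pro — synonymous.
Codon 5: AGA Arg / CUA Leu — nonsynonymous.
Codon 6: UGC Cys / AGU Ser — nonsynonymous.
Codon 7: GAU Asp / UCC Ser — nonsynonymous.
Codon 8: ACC Thr / ACC Thr — identical.
Nonsynonymous differences: 4.

4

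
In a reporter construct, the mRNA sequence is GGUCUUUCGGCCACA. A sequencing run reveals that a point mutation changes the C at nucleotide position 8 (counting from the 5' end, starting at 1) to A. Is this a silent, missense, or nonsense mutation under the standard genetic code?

Position 8 falls in codon 3: UCG → Ser.
After the substitution the codon is UAG → Stop.
The new codon is a stop codon, so this is a nonsense mutation.

nonsense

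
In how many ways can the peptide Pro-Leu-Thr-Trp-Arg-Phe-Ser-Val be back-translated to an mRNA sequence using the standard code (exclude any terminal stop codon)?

Pro: 4 codons.
Leu: 6 codons.
Thr: 4 codons.
Trp: 1 codon.
Arg: 6 codons.
Phe: 2 codons.
Ser: 6 codons.
Val: 4 codons.
4 × 6 × 4 × 1 × 6 × 2 × 6 × 4 = 27648.

27648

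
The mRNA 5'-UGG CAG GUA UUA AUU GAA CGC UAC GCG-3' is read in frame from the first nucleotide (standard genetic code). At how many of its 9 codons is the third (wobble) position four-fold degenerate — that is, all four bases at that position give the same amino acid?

Codon 1 UGG (Trp): third position 1-fold.
Codon 2 CAG (Gln): third position 2-fold.
Codon 3 GUA (Val): third position 4-fold.
Codon 4 UUA (Leu): third position 2-fold.
Codon 5 AUU (Ile): third position 3-fold.
Codon 6 GAA (Glu): third position 2-fold.
Codon 7 CGC (Arg): third position 4-fold.
Codon 8 UAC (Tyr): third position 2-fold.
Codon 9 GCG (Ala): third position 4-fold.
Four-fold degenerate third positions: 3.

3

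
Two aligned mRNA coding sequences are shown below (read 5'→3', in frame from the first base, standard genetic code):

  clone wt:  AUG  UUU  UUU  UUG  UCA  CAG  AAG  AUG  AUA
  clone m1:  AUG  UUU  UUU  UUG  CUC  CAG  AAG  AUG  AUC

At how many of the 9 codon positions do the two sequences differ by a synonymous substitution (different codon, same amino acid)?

1

Codon 1: AUG Met / AUG Met — identical.
Codon 2: UUU Phe / UUU Phe — identical.
Codon 3: UUU Phe / UUU Phe — identical.
Codon 4: UUG Leu / UUG Leu — identical.
Codon 5: UCA Ser / CUC Leu — nonsynonymous.
Codon 6: CAG Gln / CAG Gln — identical.
Codon 7: AAG Lys / AAG Lys — identical.
Codon 8: AUG Met / AUG Met — identical.
Codon 9: AUA Ile / AUC Ile — synonymous.
Synonymous differences: 1.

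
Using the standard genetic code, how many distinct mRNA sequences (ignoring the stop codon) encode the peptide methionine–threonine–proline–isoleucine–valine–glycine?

768

Met: 1 codon.
Thr: 4 codons.
Pro: 4 codons.
Ile: 3 codons.
Val: 4 codons.
Gly: 4 codons.
1 × 4 × 4 × 3 × 4 × 4 = 768.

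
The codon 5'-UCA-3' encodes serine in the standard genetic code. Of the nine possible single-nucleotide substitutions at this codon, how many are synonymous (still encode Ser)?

Position 1: none → 0 synonymous.
Position 2: none → 0 synonymous.
Position 3: UCU, UCC, UCG → 3 synonymous.
Total: 0 + 0 + 3 = 3.

3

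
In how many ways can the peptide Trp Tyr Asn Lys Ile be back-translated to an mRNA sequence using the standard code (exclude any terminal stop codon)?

24

Trp: 1 codon.
Tyr: 2 codons.
Asn: 2 codons.
Lys: 2 codons.
Ile: 3 codons.
1 × 2 × 2 × 2 × 3 = 24.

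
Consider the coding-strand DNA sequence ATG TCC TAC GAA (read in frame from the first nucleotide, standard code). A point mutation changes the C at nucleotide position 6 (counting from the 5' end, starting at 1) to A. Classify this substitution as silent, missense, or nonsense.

silent

Position 6 falls in codon 2: TCC → Ser.
After the substitution the codon is TCA → Ser.
Both encode Ser, so the change is synonymous.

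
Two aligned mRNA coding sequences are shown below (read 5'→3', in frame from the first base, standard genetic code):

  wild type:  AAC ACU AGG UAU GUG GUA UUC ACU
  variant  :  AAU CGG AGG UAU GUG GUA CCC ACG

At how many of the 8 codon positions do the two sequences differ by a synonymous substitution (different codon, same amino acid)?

2

Codon 1: AAC Asn / AAU Asn — synonymous.
Codon 2: ACU Thr / CGG Arg — nonsynonymous.
Codon 3: AGG Arg / AGG Arg — identical.
Codon 4: UAU Tyr / UAU Tyr — identical.
Codon 5: GUG Val / GUG Val — identical.
Codon 6: GUA Val / GUA Val — identical.
Codon 7: UUC Phe / CCC Pro — nonsynonymous.
Codon 8: ACU Thr / ACG Thr — synonymous.
Synonymous differences: 2.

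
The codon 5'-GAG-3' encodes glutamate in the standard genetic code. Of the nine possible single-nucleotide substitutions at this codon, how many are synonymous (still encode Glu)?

1

Position 1: none → 0 synonymous.
Position 2: none → 0 synonymous.
Position 3: GAA → 1 synonymous.
Total: 0 + 0 + 1 = 1.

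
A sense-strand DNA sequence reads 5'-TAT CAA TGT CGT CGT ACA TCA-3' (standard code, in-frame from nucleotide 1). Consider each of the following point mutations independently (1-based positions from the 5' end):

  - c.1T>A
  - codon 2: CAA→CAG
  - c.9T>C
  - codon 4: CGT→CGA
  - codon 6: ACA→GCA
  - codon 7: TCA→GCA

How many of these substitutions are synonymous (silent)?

3

Codon 1: TAT (Tyr) → AAT (Asn) — missense.
Codon 2: CAA (Gln) → CAG (Gln) — synonymous.
Codon 3: TGT (Cys) → TGC (Cys) — synonymous.
Codon 4: CGT (Arg) → CGA (Arg) — synonymous.
Codon 6: ACA (Thr) → GCA (Ala) — missense.
Codon 7: TCA (Ser) → GCA (Ala) — missense.
Synonymous: 3 of 6.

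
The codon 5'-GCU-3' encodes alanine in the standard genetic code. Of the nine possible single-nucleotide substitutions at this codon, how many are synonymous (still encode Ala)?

3

Position 1: none → 0 synonymous.
Position 2: none → 0 synonymous.
Position 3: GCC, GCA, GCG → 3 synonymous.
Total: 0 + 0 + 3 = 3.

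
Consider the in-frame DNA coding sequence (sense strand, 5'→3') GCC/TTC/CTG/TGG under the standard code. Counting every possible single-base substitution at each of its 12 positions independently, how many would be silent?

Codon 1 (GCC, Ala): 3 synonymous substitutions.
Codon 2 (TTC, Phe): 1 synonymous substitution.
Codon 3 (CTG, Leu): 4 synonymous substitutions.
Codon 4 (TGG, Trp): 0 synonymous substitutions.
Total: 3 + 1 + 4 + 0 = 8.

8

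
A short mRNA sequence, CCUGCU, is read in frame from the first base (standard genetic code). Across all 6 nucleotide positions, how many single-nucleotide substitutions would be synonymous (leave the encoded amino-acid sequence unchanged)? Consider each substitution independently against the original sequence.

Codon 1 (CCU, Pro): 3 synonymous substitutions.
Codon 2 (GCU, Ala): 3 synonymous substitutions.
Total: 3 + 3 = 6.

6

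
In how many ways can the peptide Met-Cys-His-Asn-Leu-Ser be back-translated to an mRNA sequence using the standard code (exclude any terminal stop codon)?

Met: 1 codon.
Cys: 2 codons.
His: 2 codons.
Asn: 2 codons.
Leu: 6 codons.
Ser: 6 codons.
1 × 2 × 2 × 2 × 6 × 6 = 288.

288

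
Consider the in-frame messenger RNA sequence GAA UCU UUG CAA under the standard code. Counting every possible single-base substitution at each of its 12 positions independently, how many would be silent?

7

Codon 1 (GAA, Glu): 1 synonymous substitution.
Codon 2 (UCU, Ser): 3 synonymous substitutions.
Codon 3 (UUG, Leu): 2 synonymous substitutions.
Codon 4 (CAA, Gln): 1 synonymous substitution.
Total: 1 + 3 + 2 + 1 = 7.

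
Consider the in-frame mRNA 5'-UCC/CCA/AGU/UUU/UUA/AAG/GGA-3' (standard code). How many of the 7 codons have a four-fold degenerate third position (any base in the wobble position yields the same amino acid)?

3

Codon 1 UCC (Ser): third position 4-fold.
Codon 2 CCA (Pro): third position 4-fold.
Codon 3 AGU (Ser): third position 2-fold.
Codon 4 UUU (Phe): third position 2-fold.
Codon 5 UUA (Leu): third position 2-fold.
Codon 6 AAG (Lys): third position 2-fold.
Codon 7 GGA (Gly): third position 4-fold.
Four-fold degenerate third positions: 3.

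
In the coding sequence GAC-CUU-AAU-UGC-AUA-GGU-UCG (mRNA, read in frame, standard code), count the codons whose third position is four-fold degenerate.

3

Codon 1 GAC (Asp): third position 2-fold.
Codon 2 CUU (Leu): third position 4-fold.
Codon 3 AAU (Asn): third position 2-fold.
Codon 4 UGC (Cys): third position 2-fold.
Codon 5 AUA (Ile): third position 3-fold.
Codon 6 GGU (Gly): third position 4-fold.
Codon 7 UCG (Ser): third position 4-fold.
Four-fold degenerate third positions: 3.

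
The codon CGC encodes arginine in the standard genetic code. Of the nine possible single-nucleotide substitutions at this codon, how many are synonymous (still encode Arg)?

3

Position 1: none → 0 synonymous.
Position 2: none → 0 synonymous.
Position 3: CGT, CGA, CGG → 3 synonymous.
Total: 0 + 0 + 3 = 3.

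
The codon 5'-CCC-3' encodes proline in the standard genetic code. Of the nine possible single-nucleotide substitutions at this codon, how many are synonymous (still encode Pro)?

3

Position 1: none → 0 synonymous.
Position 2: none → 0 synonymous.
Position 3: CCU, CCA, CCG → 3 synonymous.
Total: 0 + 0 + 3 = 3.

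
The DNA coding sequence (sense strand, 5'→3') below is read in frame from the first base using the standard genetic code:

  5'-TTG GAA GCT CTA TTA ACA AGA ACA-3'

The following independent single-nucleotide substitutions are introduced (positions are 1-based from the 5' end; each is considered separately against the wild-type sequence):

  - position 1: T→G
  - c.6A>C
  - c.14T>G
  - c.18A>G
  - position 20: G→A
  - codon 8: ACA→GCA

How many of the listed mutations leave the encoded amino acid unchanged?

1

Codon 1: TTG (Leu) → GTG (Val) — missense.
Codon 2: GAA (Glu) → GAC (Asp) — missense.
Codon 5: TTA (Leu) → TGA (Stop) — nonsense.
Codon 6: ACA (Thr) → ACG (Thr) — synonymous.
Codon 7: AGA (Arg) → AAA (Lys) — missense.
Codon 8: ACA (Thr) → GCA (Ala) — missense.
Synonymous: 1 of 6.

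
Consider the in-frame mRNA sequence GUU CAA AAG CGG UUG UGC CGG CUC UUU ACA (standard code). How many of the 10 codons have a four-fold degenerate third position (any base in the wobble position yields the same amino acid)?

Codon 1 GUU (Val): third position 4-fold.
Codon 2 CAA (Gln): third position 2-fold.
Codon 3 AAG (Lys): third position 2-fold.
Codon 4 CGG (Arg): third position 4-fold.
Codon 5 UUG (Leu): third position 2-fold.
Codon 6 UGC (Cys): third position 2-fold.
Codon 7 CGG (Arg): third position 4-fold.
Codon 8 CUC (Leu): third position 4-fold.
Codon 9 UUU (Phe): third position 2-fold.
Codon 10 ACA (Thr): third position 4-fold.
Four-fold degenerate third positions: 5.

5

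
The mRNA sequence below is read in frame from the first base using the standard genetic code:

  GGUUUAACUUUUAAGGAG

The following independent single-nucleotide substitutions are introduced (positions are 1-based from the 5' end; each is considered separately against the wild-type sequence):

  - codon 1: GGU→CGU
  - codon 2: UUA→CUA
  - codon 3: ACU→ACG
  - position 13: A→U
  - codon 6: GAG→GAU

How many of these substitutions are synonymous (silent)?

2

Codon 1: GGU (Gly) → CGU (Arg) — missense.
Codon 2: UUA (Leu) → CUA (Leu) — synonymous.
Codon 3: ACU (Thr) → ACG (Thr) — synonymous.
Codon 5: AAG (Lys) → UAG (Stop) — nonsense.
Codon 6: GAG (Glu) → GAU (Asp) — missense.
Synonymous: 2 of 5.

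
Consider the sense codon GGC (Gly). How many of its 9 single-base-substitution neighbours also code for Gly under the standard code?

3

Position 1: none → 0 synonymous.
Position 2: none → 0 synonymous.
Position 3: GGU, GGA, GGG → 3 synonymous.
Total: 0 + 0 + 3 = 3.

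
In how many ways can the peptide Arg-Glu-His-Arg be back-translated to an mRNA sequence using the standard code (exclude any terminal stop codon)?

Arg: 6 codons.
Glu: 2 codons.
His: 2 codons.
Arg: 6 codons.
6 × 2 × 2 × 6 = 144.

144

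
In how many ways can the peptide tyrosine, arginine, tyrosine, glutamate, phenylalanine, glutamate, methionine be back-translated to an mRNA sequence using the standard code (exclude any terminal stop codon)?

192

Tyr: 2 codons.
Arg: 6 codons.
Tyr: 2 codons.
Glu: 2 codons.
Phe: 2 codons.
Glu: 2 codons.
Met: 1 codon.
2 × 6 × 2 × 2 × 2 × 2 × 1 = 192.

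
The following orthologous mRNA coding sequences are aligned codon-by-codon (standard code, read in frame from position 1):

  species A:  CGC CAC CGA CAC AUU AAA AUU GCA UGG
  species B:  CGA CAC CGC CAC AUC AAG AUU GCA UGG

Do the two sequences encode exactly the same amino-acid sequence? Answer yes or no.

yes

Codon 1: CGC Arg / CGA Arg — synonymous.
Codon 2: CAC His / CAC His — identical.
Codon 3: CGA Arg / CGC Arg — synonymous.
Codon 4: CAC His / CAC His — identical.
Codon 5: AUU Ile / AUC Ile — synonymous.
Codon 6: AAA Lys / AAG Lys — synonymous.
Codon 7: AUU Ile / AUU Ile — identical.
Codon 8: GCA Ala / GCA Ala — identical.
Codon 9: UGG Trp / UGG Trp — identical.
Nonsynonymous differences: 0 → same protein.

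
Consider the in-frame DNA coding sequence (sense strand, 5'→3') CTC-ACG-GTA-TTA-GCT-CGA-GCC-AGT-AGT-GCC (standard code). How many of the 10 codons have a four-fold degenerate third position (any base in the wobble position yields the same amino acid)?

Codon 1 CTC (Leu): third position 4-fold.
Codon 2 ACG (Thr): third position 4-fold.
Codon 3 GTA (Val): third position 4-fold.
Codon 4 TTA (Leu): third position 2-fold.
Codon 5 GCT (Ala): third position 4-fold.
Codon 6 CGA (Arg): third position 4-fold.
Codon 7 GCC (Ala): third position 4-fold.
Codon 8 AGT (Ser): third position 2-fold.
Codon 9 AGT (Ser): third position 2-fold.
Codon 10 GCC (Ala): third position 4-fold.
Four-fold degenerate third positions: 7.

7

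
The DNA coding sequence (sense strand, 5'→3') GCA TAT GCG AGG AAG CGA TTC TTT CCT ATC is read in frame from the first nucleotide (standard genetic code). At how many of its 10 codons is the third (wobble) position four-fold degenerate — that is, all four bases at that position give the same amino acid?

4

Codon 1 GCA (Ala): third position 4-fold.
Codon 2 TAT (Tyr): third position 2-fold.
Codon 3 GCG (Ala): third position 4-fold.
Codon 4 AGG (Arg): third position 2-fold.
Codon 5 AAG (Lys): third position 2-fold.
Codon 6 CGA (Arg): third position 4-fold.
Codon 7 TTC (Phe): third position 2-fold.
Codon 8 TTT (Phe): third position 2-fold.
Codon 9 CCT (Pro): third position 4-fold.
Codon 10 ATC (Ile): third position 3-fold.
Four-fold degenerate third positions: 4.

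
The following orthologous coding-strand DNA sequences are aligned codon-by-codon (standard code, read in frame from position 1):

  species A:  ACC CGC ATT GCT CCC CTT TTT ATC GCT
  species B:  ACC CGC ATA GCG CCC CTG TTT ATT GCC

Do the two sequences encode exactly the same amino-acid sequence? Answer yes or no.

Codon 1: ACC Thr / ACC Thr — identical.
Codon 2: CGC Arg / CGC Arg — identical.
Codon 3: ATT Ile / ATA Ile — synonymous.
Codon 4: GCT Ala / GCG Ala — synonymous.
Codon 5: CCC Pro / CCC Pro — identical.
Codon 6: CTT Leu / CTG Leu — synonymous.
Codon 7: TTT Phe / TTT Phe — identical.
Codon 8: ATC Ile / ATT Ile — synonymous.
Codon 9: GCT Ala / GCC Ala — synonymous.
Nonsynonymous differences: 0 → same protein.

yes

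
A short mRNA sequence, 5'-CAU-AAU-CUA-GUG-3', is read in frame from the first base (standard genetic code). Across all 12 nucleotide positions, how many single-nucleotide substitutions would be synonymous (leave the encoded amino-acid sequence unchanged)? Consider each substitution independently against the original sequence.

Codon 1 (CAU, His): 1 synonymous substitution.
Codon 2 (AAU, Asn): 1 synonymous substitution.
Codon 3 (CUA, Leu): 4 synonymous substitutions.
Codon 4 (GUG, Val): 3 synonymous substitutions.
Total: 1 + 1 + 4 + 3 = 9.

9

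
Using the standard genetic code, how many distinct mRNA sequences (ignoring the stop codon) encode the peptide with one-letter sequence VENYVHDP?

Val: 4 codons.
Glu: 2 codons.
Asn: 2 codons.
Tyr: 2 codons.
Val: 4 codons.
His: 2 codons.
Asp: 2 codons.
Pro: 4 codons.
4 × 2 × 2 × 2 × 4 × 2 × 2 × 4 = 2048.

2048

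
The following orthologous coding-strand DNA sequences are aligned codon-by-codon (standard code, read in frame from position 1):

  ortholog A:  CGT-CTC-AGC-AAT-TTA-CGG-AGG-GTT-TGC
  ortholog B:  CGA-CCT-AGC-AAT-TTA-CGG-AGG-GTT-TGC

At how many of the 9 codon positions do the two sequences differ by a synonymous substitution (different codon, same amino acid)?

1

Codon 1: CGT Arg / CGA Arg — synonymous.
Codon 2: CTC Leu / CCT Pro — nonsynonymous.
Codon 3: AGC Ser / AGC Ser — identical.
Codon 4: AAT Asn / AAT Asn — identical.
Codon 5: TTA Leu / TTA Leu — identical.
Codon 6: CGG Arg / CGG Arg — identical.
Codon 7: AGG Arg / AGG Arg — identical.
Codon 8: GTT Val / GTT Val — identical.
Codon 9: TGC Cys / TGC Cys — identical.
Synonymous differences: 1.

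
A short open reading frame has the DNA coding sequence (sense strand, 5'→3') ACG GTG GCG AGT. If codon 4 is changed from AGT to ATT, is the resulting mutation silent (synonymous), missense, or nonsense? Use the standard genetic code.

missense

Position 11 falls in codon 4: AGT → Ser.
After the substitution the codon is ATT → Ile.
Ser ≠ Ile, so this is a missense mutation.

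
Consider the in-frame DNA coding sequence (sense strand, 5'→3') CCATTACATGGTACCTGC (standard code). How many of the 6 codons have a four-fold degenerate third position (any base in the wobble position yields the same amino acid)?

Codon 1 CCA (Pro): third position 4-fold.
Codon 2 TTA (Leu): third position 2-fold.
Codon 3 CAT (His): third position 2-fold.
Codon 4 GGT (Gly): third position 4-fold.
Codon 5 ACC (Thr): third position 4-fold.
Codon 6 TGC (Cys): third position 2-fold.
Four-fold degenerate third positions: 3.

3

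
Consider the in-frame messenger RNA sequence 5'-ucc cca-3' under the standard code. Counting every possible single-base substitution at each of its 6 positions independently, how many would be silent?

6

Codon 1 (UCC, Ser): 3 synonymous substitutions.
Codon 2 (CCA, Pro): 3 synonymous substitutions.
Total: 3 + 3 = 6.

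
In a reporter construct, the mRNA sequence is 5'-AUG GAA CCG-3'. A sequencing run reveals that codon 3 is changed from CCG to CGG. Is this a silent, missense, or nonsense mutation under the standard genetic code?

Position 8 falls in codon 3: CCG → Pro.
After the substitution the codon is CGG → Arg.
Pro ≠ Arg, so this is a missense mutation.

missense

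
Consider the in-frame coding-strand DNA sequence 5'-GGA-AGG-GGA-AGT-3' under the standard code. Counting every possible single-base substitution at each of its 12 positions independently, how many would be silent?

Codon 1 (GGA, Gly): 3 synonymous substitutions.
Codon 2 (AGG, Arg): 2 synonymous substitutions.
Codon 3 (GGA, Gly): 3 synonymous substitutions.
Codon 4 (AGT, Ser): 1 synonymous substitution.
Total: 3 + 2 + 3 + 1 = 9.

9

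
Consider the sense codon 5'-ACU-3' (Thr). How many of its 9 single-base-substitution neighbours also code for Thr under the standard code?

Position 1: none → 0 synonymous.
Position 2: none → 0 synonymous.
Position 3: ACC, ACA, ACG → 3 synonymous.
Total: 0 + 0 + 3 = 3.

3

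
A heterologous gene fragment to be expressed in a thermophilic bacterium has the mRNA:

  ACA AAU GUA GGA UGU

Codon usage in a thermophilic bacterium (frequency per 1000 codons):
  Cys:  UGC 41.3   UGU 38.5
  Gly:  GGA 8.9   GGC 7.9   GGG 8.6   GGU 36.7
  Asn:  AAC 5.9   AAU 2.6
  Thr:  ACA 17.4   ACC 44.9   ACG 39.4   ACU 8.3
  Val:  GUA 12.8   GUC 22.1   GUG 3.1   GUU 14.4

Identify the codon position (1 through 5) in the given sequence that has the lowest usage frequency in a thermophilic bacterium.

Codon 1 ACA (Thr): 17.4 per 1000.
Codon 2 AAU (Asn): 2.6 per 1000.
Codon 3 GUA (Val): 12.8 per 1000.
Codon 4 GGA (Gly): 8.9 per 1000.
Codon 5 UGU (Cys): 38.5 per 1000.
Lowest frequency is 2.6 at codon 2.

2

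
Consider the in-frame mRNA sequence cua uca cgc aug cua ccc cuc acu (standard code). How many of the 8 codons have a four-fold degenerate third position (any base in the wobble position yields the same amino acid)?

7

Codon 1 CUA (Leu): third position 4-fold.
Codon 2 UCA (Ser): third position 4-fold.
Codon 3 CGC (Arg): third position 4-fold.
Codon 4 AUG (Met): third position 1-fold.
Codon 5 CUA (Leu): third position 4-fold.
Codon 6 CCC (Pro): third position 4-fold.
Codon 7 CUC (Leu): third position 4-fold.
Codon 8 ACU (Thr): third position 4-fold.
Four-fold degenerate third positions: 7.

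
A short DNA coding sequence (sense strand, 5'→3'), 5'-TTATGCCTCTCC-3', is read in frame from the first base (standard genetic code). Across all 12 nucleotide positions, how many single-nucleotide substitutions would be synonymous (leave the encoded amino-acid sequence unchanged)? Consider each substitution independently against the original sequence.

9

Codon 1 (TTA, Leu): 2 synonymous substitutions.
Codon 2 (TGC, Cys): 1 synonymous substitution.
Codon 3 (CTC, Leu): 3 synonymous substitutions.
Codon 4 (TCC, Ser): 3 synonymous substitutions.
Total: 2 + 1 + 3 + 3 = 9.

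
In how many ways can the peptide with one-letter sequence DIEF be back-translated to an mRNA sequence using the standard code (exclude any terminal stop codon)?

24

Asp: 2 codons.
Ile: 3 codons.
Glu: 2 codons.
Phe: 2 codons.
2 × 3 × 2 × 2 = 24.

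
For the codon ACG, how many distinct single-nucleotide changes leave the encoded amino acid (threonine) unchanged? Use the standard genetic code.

3

Position 1: none → 0 synonymous.
Position 2: none → 0 synonymous.
Position 3: ACT, ACC, ACA → 3 synonymous.
Total: 0 + 0 + 3 = 3.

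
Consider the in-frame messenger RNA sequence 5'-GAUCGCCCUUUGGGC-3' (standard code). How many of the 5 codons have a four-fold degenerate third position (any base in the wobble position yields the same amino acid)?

3

Codon 1 GAU (Asp): third position 2-fold.
Codon 2 CGC (Arg): third position 4-fold.
Codon 3 CCU (Pro): third position 4-fold.
Codon 4 UUG (Leu): third position 2-fold.
Codon 5 GGC (Gly): third position 4-fold.
Four-fold degenerate third positions: 3.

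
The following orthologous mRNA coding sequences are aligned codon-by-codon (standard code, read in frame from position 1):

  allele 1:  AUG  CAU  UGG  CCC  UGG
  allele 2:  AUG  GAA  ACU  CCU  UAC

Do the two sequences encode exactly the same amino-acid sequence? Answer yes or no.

no

Codon 1: AUG Met / AUG Met — identical.
Codon 2: CAU His / GAA Glu — nonsynonymous.
Codon 3: UGG Trp / ACU Thr — nonsynonymous.
Codon 4: CCC Pro / CCU Pro — synonymous.
Codon 5: UGG Trp / UAC Tyr — nonsynonymous.
Nonsynonymous differences: 3 → different protein.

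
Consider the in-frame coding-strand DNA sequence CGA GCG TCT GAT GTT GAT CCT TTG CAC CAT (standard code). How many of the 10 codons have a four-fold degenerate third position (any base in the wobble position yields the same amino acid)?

5

Codon 1 CGA (Arg): third position 4-fold.
Codon 2 GCG (Ala): third position 4-fold.
Codon 3 TCT (Ser): third position 4-fold.
Codon 4 GAT (Asp): third position 2-fold.
Codon 5 GTT (Val): third position 4-fold.
Codon 6 GAT (Asp): third position 2-fold.
Codon 7 CCT (Pro): third position 4-fold.
Codon 8 TTG (Leu): third position 2-fold.
Codon 9 CAC (His): third position 2-fold.
Codon 10 CAT (His): third position 2-fold.
Four-fold degenerate third positions: 5.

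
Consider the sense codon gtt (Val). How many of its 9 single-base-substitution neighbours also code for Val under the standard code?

3

Position 1: none → 0 synonymous.
Position 2: none → 0 synonymous.
Position 3: GTC, GTA, GTG → 3 synonymous.
Total: 0 + 0 + 3 = 3.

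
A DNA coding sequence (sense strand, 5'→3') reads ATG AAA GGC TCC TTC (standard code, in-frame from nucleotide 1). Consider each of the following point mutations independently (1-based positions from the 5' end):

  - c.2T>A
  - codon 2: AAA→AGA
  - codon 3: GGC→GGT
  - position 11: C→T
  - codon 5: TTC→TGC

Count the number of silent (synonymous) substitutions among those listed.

1

Codon 1: ATG (Met) → AAG (Lys) — missense.
Codon 2: AAA (Lys) → AGA (Arg) — missense.
Codon 3: GGC (Gly) → GGT (Gly) — synonymous.
Codon 4: TCC (Ser) → TTC (Phe) — missense.
Codon 5: TTC (Phe) → TGC (Cys) — missense.
Synonymous: 1 of 5.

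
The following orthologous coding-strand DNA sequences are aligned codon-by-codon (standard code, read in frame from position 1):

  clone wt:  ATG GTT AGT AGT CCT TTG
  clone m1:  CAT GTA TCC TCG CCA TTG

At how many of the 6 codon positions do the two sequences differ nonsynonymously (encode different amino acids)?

1

Codon 1: ATG Met / CAT His — nonsynonymous.
Codon 2: GTT Val / GTA Val — synonymous.
Codon 3: AGT Ser / TCC Ser — synonymous.
Codon 4: AGT Ser / TCG Ser — synonymous.
Codon 5: CCT Pro / CCA Pro — synonymous.
Codon 6: TTG Leu / TTG Leu — identical.
Nonsynonymous differences: 1.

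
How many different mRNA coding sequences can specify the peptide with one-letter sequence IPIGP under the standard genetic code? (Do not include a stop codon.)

Ile: 3 codons.
Pro: 4 codons.
Ile: 3 codons.
Gly: 4 codons.
Pro: 4 codons.
3 × 4 × 3 × 4 × 4 = 576.

576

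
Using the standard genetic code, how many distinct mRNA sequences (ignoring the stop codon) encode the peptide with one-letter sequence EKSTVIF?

2304

Glu: 2 codons.
Lys: 2 codons.
Ser: 6 codons.
Thr: 4 codons.
Val: 4 codons.
Ile: 3 codons.
Phe: 2 codons.
2 × 2 × 6 × 4 × 4 × 3 × 2 = 2304.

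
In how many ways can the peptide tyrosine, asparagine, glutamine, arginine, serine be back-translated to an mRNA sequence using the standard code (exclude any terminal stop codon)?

288

Tyr: 2 codons.
Asn: 2 codons.
Gln: 2 codons.
Arg: 6 codons.
Ser: 6 codons.
2 × 2 × 2 × 6 × 6 = 288.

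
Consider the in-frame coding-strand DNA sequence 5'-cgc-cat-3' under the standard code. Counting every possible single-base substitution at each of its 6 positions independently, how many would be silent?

Codon 1 (CGC, Arg): 3 synonymous substitutions.
Codon 2 (CAT, His): 1 synonymous substitution.
Total: 3 + 1 = 4.

4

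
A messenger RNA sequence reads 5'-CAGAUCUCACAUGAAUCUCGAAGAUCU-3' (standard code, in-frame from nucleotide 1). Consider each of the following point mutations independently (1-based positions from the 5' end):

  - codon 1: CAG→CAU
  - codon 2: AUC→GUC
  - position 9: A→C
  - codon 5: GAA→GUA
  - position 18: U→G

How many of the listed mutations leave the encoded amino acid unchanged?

Codon 1: CAG (Gln) → CAU (His) — missense.
Codon 2: AUC (Ile) → GUC (Val) — missense.
Codon 3: UCA (Ser) → UCC (Ser) — synonymous.
Codon 5: GAA (Glu) → GUA (Val) — missense.
Codon 6: UCU (Ser) → UCG (Ser) — synonymous.
Synonymous: 2 of 5.

2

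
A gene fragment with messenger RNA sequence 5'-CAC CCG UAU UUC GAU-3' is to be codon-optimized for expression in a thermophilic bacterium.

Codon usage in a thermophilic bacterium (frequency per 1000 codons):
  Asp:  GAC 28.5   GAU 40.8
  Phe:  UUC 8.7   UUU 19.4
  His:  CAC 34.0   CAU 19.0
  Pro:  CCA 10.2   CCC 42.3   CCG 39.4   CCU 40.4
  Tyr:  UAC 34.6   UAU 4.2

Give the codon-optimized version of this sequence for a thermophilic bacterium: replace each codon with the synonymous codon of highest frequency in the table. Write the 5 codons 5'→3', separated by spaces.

CAC CCC UAC UUU GAU

Codon 1 (His): best is CAC at 34.0.
Codon 2 (Pro): best is CCC at 42.3.
Codon 3 (Tyr): best is UAC at 34.6.
Codon 4 (Phe): best is UUU at 19.4.
Codon 5 (Asp): best is GAU at 40.8.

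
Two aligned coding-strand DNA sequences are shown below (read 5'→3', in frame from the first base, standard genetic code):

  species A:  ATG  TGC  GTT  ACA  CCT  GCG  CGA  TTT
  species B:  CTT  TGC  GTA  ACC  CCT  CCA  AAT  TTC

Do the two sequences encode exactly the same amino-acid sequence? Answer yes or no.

Codon 1: ATG Met / CTT Leu — nonsynonymous.
Codon 2: TGC Cys / TGC Cys — identical.
Codon 3: GTT Val / GTA Val — synonymous.
Codon 4: ACA Thr / ACC Thr — synonymous.
Codon 5: CCT Pro / CCT Pro — identical.
Codon 6: GCG Ala / CCA Pro — nonsynonymous.
Codon 7: CGA Arg / AAT Asn — nonsynonymous.
Codon 8: TTT Phe / TTC Phe — synonymous.
Nonsynonymous differences: 3 → different protein.

no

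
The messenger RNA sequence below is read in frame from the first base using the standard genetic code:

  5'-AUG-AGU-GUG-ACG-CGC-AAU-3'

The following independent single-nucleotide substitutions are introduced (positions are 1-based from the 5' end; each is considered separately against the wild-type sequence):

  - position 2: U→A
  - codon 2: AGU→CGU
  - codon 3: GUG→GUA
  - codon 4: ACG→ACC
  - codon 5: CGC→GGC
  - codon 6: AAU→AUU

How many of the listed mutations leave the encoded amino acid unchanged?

Codon 1: AUG (Met) → AAG (Lys) — missense.
Codon 2: AGU (Ser) → CGU (Arg) — missense.
Codon 3: GUG (Val) → GUA (Val) — synonymous.
Codon 4: ACG (Thr) → ACC (Thr) — synonymous.
Codon 5: CGC (Arg) → GGC (Gly) — missense.
Codon 6: AAU (Asn) → AUU (Ile) — missense.
Synonymous: 2 of 6.

2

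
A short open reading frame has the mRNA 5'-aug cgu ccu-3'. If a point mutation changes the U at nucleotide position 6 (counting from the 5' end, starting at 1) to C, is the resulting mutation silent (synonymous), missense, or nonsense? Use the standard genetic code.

Position 6 falls in codon 2: CGU → Arg.
After the substitution the codon is CGC → Arg.
Both encode Arg, so the change is synonymous.

silent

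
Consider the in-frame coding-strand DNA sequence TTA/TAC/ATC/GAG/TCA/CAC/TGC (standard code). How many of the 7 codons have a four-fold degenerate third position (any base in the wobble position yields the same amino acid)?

1

Codon 1 TTA (Leu): third position 2-fold.
Codon 2 TAC (Tyr): third position 2-fold.
Codon 3 ATC (Ile): third position 3-fold.
Codon 4 GAG (Glu): third position 2-fold.
Codon 5 TCA (Ser): third position 4-fold.
Codon 6 CAC (His): third position 2-fold.
Codon 7 TGC (Cys): third position 2-fold.
Four-fold degenerate third positions: 1.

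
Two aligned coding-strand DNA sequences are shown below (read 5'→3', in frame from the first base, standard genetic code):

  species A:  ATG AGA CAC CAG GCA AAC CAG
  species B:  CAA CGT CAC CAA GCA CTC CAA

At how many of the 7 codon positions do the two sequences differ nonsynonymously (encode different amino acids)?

2

Codon 1: ATG Met / CAA Gln — nonsynonymous.
Codon 2: AGA Arg / CGT Arg — synonymous.
Codon 3: CAC His / CAC His — identical.
Codon 4: CAG Gln / CAA Gln — synonymous.
Codon 5: GCA Ala / GCA Ala — identical.
Codon 6: AAC Asn / CTC Leu — nonsynonymous.
Codon 7: CAG Gln / CAA Gln — synonymous.
Nonsynonymous differences: 2.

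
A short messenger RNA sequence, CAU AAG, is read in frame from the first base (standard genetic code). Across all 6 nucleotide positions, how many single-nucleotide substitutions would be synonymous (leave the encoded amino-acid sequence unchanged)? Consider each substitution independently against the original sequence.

Codon 1 (CAU, His): 1 synonymous substitution.
Codon 2 (AAG, Lys): 1 synonymous substitution.
Total: 1 + 1 = 2.

2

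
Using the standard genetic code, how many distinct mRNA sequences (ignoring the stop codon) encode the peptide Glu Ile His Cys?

Glu: 2 codons.
Ile: 3 codons.
His: 2 codons.
Cys: 2 codons.
2 × 3 × 2 × 2 = 24.

24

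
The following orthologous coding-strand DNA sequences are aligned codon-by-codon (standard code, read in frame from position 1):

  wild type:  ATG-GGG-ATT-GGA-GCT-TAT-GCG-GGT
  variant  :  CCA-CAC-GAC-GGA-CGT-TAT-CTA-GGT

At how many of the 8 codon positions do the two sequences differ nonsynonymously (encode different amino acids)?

Codon 1: ATG Met / CCA Pro — nonsynonymous.
Codon 2: GGG Gly / CAC His — nonsynonymous.
Codon 3: ATT Ile / GAC Asp — nonsynonymous.
Codon 4: GGA Gly / GGA Gly — identical.
Codon 5: GCT Ala / CGT Arg — nonsynonymous.
Codon 6: TAT Tyr / TAT Tyr — identical.
Codon 7: GCG Ala / CTA Leu — nonsynonymous.
Codon 8: GGT Gly / GGT Gly — identical.
Nonsynonymous differences: 5.

5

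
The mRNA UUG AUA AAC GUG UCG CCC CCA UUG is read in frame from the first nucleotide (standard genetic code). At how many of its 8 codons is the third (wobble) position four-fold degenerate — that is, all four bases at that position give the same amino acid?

4

Codon 1 UUG (Leu): third position 2-fold.
Codon 2 AUA (Ile): third position 3-fold.
Codon 3 AAC (Asn): third position 2-fold.
Codon 4 GUG (Val): third position 4-fold.
Codon 5 UCG (Ser): third position 4-fold.
Codon 6 CCC (Pro): third position 4-fold.
Codon 7 CCA (Pro): third position 4-fold.
Codon 8 UUG (Leu): third position 2-fold.
Four-fold degenerate third positions: 4.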